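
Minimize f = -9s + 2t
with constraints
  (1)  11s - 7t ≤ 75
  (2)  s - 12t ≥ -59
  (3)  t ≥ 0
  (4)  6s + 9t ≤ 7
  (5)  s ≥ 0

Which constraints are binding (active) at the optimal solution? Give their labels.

(3) and (4)

Vertices and f = -9s + 2t:
  (7/6, 0) → f = -21/2
  (0, 0) → f = 0
  (0, 7/9) → f = 14/9

The minimum is at (7/6, 0). Substituting into each constraint, equality holds for (3) and (4); the remaining constraints have slack.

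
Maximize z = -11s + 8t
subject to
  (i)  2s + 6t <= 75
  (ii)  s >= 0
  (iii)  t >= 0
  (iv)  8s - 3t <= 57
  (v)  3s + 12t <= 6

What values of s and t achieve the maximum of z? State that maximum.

s = 0, t = 1/2, maximum z = 4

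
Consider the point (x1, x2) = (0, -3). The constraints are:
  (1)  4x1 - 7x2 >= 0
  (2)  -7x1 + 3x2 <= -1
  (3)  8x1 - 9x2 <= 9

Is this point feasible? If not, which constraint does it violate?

Constraint (3): 8x1 - 9x2 = 27, which is not ≤ 9. All other constraints are satisfied.

not feasible — violates (3)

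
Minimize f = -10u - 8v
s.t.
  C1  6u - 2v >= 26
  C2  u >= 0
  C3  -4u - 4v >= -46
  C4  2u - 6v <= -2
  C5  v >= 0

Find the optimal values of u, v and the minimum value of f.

Vertices and f = -10u - 8v:
  (49/8, 43/8) → f = -417/4
  (5, 2) → f = -66
  (67/8, 25/8) → f = -435/4

The optimum lies where -4u - 4v = -46 and 2u - 6v = -2.
Solving simultaneously gives u = 67/8, v = 25/8.

u = 67/8, v = 25/8, minimum f = -435/4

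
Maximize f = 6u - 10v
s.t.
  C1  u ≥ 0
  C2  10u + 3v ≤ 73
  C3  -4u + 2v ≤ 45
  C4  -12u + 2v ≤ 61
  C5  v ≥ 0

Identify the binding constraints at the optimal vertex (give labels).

Feasible corners and f = 6u - 10v:
  (0, 45/2) → f = -225
  (0, 0) → f = 0
  (11/32, 371/16) → f = -3677/16
  (73/10, 0) → f = 219/5

The maximum is at (73/10, 0). Substituting into each constraint, equality holds for C2 and C5; the remaining constraints have slack.

C2 and C5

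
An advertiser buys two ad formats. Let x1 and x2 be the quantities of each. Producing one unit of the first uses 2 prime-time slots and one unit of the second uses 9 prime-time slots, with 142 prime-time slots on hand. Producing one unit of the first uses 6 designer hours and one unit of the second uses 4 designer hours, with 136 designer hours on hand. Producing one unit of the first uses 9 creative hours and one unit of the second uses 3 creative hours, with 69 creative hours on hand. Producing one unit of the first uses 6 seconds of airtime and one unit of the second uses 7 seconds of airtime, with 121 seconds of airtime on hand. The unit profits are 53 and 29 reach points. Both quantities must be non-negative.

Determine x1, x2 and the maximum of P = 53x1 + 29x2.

x1 = 8/3, x2 = 15, maximum P = 1729/3

Extreme points and P = 53x1 + 29x2:
  (0, 0) → P = 0
  (0, 142/9) → P = 4118/9
  (23/3, 0) → P = 1219/3
  (19/8, 61/4) → P = 4545/8
  (8/3, 15) → P = 1729/3

At the optimal vertex, 9x1 + 3x2 = 69 and 6x1 + 7x2 = 121.
Solving simultaneously gives x1 = 8/3, x2 = 15.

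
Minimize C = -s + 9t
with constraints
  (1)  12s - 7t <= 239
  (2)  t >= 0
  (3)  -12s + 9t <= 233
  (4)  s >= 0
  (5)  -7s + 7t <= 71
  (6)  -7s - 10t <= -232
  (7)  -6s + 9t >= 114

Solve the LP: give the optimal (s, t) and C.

s = 316/41, t = 730/41, minimum C = 6254/41

Corner points and C = -s + 9t:
  (62, 505/7) → C = 4111/7
  (983/22, 467/11) → C = 7423/22
  (914/119, 303/17) → C = 18175/119
  (316/41, 730/41) → C = 6254/41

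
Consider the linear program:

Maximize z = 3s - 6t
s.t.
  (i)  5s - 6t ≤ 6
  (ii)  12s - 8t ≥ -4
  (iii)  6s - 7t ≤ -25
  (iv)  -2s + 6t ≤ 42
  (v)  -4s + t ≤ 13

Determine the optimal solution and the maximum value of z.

Extreme points and z = 3s - 6t:
  (43/9, 23/3) → z = -95/3
  (39/7, 62/7) → z = -255/7
  (72/11, 101/11) → z = -390/11

s = 43/9, t = 23/3, maximum z = -95/3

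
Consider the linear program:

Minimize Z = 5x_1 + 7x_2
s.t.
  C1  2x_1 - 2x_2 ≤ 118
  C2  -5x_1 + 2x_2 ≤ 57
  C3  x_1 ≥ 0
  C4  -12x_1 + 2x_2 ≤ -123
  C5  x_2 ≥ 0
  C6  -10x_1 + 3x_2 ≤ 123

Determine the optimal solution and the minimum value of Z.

Feasible corners and Z = 5x_1 + 7x_2:
  (59, 0) → Z = 295
  (180/7, 1299/14) → Z = 10893/14
  (41/4, 0) → Z = 205/4
The feasible region is unbounded (it extends along (1, 1), (2, 5)), but Z strictly increases along every unbounded feasible direction, so there is no improving ray and the minimum is attained at a vertex.

The binding constraints are -12x_1 + 2x_2 = -123 and x_2 = 0.
Solving simultaneously gives x_1 = 41/4, x_2 = 0.

x_1 = 41/4, x_2 = 0, minimum Z = 205/4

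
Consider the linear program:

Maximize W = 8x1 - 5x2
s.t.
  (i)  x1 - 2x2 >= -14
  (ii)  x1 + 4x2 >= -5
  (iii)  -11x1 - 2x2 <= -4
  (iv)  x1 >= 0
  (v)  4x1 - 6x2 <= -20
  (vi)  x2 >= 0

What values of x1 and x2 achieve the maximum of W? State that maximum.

Extreme points and W = 8x1 - 5x2:
  (0, 7) → W = -35
  (22, 18) → W = 86
  (0, 10/3) → W = -50/3

At the optimal vertex, x1 - 2x2 = -14 and 4x1 - 6x2 = -20.
Solving simultaneously gives x1 = 22, x2 = 18.

x1 = 22, x2 = 18, maximum W = 86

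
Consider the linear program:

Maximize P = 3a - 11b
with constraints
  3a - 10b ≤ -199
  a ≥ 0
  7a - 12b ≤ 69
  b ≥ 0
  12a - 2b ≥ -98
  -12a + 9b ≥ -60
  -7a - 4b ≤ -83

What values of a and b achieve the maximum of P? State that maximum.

a = 17/41, b = 821/41, maximum P = -8980/41

Corner points and P = 3a - 11b:
  (797/31, 856/31) → P = -7025/31
  (17/41, 821/41) → P = -8980/41
  (0, 49) → P = -539
  (0, 83/4) → P = -913/4
The feasible region is unbounded (it extends along (3, 4), (1, 6)), but P strictly decreases along every unbounded feasible direction, so there is no improving ray and the maximum is attained at a vertex.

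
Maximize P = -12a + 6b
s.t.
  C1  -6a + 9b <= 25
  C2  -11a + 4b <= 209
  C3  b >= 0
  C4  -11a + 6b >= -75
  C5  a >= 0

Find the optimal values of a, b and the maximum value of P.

Corner points and P = -12a + 6b:
  (275/21, 725/63) → P = -1850/21
  (0, 25/9) → P = 50/3
  (75/11, 0) → P = -900/11
  (0, 0) → P = 0

a = 0, b = 25/9, maximum P = 50/3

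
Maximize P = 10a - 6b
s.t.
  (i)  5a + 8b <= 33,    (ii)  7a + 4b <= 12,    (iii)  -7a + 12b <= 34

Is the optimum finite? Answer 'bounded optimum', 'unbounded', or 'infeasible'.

From the feasible point (1/14, 23/8), moving in the direction (4, -7) keeps every constraint satisfied while P increases without bound.

unbounded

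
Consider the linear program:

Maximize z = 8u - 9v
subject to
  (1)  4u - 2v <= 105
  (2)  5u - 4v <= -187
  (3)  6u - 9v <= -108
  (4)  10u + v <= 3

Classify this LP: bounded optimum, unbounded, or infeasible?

Vertices and z = 8u - 9v:
  (-417/7, -194/7) → z = -1590/7
  (-35/9, 377/9) → z = -3673/9
The feasible region has finitely many vertices and no improving ray; the maximum is -1590/7 at (-417/7, -194/7).

bounded optimum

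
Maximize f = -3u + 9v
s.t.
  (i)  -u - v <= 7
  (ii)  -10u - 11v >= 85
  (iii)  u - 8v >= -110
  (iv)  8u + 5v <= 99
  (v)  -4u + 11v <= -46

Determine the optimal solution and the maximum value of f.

The optimum lies where -u - v = 7 and -10u - 11v = 85.
Solving simultaneously gives u = 8, v = -15.

u = 8, v = -15, maximum f = -159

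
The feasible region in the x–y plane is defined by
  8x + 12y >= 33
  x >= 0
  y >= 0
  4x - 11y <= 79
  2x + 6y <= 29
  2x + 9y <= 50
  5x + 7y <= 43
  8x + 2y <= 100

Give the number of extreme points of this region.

5

Of the 28 pairwise boundary intersections, those satisfying every inequality are:
  (0, 11/4)
  (33/8, 0)
  (0, 29/6)
  (43/5, 0)
  (55/16, 59/16)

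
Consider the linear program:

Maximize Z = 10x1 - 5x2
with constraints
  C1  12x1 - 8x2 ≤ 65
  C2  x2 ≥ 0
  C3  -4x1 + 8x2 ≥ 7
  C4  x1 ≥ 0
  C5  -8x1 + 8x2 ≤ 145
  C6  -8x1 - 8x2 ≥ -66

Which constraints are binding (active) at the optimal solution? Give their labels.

C3 and C6

Feasible corners and Z = 10x1 - 5x2:
  (0, 7/8) → Z = -35/8
  (59/12, 10/3) → Z = 65/2
  (0, 33/4) → Z = -165/4

The maximum is at (59/12, 10/3). Substituting into each constraint, equality holds for C3 and C6; the remaining constraints have slack.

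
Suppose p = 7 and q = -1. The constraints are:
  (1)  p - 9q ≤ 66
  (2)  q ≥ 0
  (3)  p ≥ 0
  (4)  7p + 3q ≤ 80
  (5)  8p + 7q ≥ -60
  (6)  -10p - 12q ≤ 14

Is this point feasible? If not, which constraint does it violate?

not feasible — violates (2)

Constraint (2): q = -1, which is not ≥ 0. All other constraints are satisfied.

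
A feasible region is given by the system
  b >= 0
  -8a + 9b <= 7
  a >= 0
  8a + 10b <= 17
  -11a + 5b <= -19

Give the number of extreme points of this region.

3

Pairwise boundary intersections that survive every other constraint:
  (17/8, 0)
  (19/11, 0)
  (11/6, 7/30)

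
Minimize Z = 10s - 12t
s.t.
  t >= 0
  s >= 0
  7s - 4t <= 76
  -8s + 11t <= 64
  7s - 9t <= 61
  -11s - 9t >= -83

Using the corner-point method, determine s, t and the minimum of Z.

s = 0, t = 64/11, minimum Z = -768/11

Feasible corners and Z = 10s - 12t:
  (0, 0) → Z = 0
  (83/11, 0) → Z = 830/11
  (0, 64/11) → Z = -768/11
  (337/193, 1368/193) → Z = -13046/193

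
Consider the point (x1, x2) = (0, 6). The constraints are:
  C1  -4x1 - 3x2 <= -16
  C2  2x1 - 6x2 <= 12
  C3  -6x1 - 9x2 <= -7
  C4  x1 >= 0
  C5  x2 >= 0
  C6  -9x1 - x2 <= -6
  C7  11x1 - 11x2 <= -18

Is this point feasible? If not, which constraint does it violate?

feasible

C1: -18 ≤ -16 ✓
C2: -36 ≤ 12 ✓
C3: -54 ≤ -7 ✓
C4: 0 ≥ 0 ✓
C5: 6 ≥ 0 ✓
C6: -6 ≤ -6 ✓
C7: -66 ≤ -18 ✓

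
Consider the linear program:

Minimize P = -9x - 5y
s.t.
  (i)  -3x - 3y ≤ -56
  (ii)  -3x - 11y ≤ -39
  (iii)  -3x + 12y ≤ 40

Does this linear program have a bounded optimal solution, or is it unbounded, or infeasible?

From the feasible point (499/24, -17/8), moving in the direction (11, -3) keeps every constraint satisfied while P decreases without bound.

unbounded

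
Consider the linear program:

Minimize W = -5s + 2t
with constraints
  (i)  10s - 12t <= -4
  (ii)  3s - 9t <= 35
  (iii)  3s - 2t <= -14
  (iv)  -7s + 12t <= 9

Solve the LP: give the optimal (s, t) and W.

s = -75/11, t = -71/22, minimum W = 304/11

Feasible corners and W = -5s + 2t:
  (-28/3, -7) → W = 98/3
  (-167/9, -272/27) → W = 1961/27
  (-75/11, -71/22) → W = 304/11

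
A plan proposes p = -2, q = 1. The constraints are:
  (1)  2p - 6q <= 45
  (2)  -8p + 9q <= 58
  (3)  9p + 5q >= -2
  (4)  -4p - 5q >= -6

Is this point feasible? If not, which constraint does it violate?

Constraint (3): 9p + 5q = -13, which is not ≥ -2. All other constraints are satisfied.

not feasible — violates (3)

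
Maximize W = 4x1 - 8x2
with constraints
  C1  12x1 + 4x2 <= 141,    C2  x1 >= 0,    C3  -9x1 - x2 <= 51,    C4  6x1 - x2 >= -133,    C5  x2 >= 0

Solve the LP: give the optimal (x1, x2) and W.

x1 = 47/4, x2 = 0, maximum W = 47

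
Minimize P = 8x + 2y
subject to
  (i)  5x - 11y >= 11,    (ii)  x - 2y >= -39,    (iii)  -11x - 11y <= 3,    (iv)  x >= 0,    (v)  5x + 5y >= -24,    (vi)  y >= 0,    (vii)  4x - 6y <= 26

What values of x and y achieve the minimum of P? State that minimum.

Corner points and P = 8x + 2y:
  (11/5, 0) → P = 88/5
  (110/7, 43/7) → P = 138
  (13/2, 0) → P = 52

The optimum lies where 5x - 11y = 11 and y = 0.
Solving simultaneously gives x = 11/5, y = 0.

x = 11/5, y = 0, minimum P = 88/5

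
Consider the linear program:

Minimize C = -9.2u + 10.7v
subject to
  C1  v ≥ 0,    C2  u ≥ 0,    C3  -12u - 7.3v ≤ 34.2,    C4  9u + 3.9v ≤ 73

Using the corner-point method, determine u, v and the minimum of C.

u = 73/9, v = 0, minimum C = -3358/45

Vertices and C = -9.2u + 10.7v:
  (0, 0) → C = 0
  (73/9, 0) → C = -3358/45
  (0, 730/39) → C = 7811/39

The binding constraints are v = 0 and 9u + 3.9v = 73.
Solving simultaneously gives u = 73/9, v = 0.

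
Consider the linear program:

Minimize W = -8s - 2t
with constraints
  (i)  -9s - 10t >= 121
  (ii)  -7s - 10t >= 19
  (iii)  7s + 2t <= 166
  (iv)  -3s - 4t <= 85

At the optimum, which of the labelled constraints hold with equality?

(iii) and (iv)

Feasible corners and W = -8s - 2t:
  (-51, 169/5) → W = 1702/5
  (951/26, -2341/52) → W = -5267/26
  (-387, 269) → W = 2558
  (417/11, -1093/22) → W = -2243/11

The minimum is at (417/11, -1093/22). Substituting into each constraint, equality holds for (iii) and (iv); the remaining constraints have slack.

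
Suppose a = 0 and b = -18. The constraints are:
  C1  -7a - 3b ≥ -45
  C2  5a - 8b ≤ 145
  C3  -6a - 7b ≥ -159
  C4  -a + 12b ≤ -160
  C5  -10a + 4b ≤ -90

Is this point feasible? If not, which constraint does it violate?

not feasible — violates C5

Constraint C5: -10a + 4b = -72, which is not ≤ -90. All other constraints are satisfied.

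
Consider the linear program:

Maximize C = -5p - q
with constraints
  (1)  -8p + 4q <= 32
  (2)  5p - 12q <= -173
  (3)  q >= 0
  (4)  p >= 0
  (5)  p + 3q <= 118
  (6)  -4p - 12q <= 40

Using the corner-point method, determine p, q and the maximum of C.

p = 77/19, q = 306/19, maximum C = -691/19

Vertices and C = -5p - q:
  (77/19, 306/19) → C = -691/19
  (94/7, 244/7) → C = -102
  (299/9, 763/27) → C = -5248/27

The binding constraints are -8p + 4q = 32 and 5p - 12q = -173.
Solving simultaneously gives p = 77/19, q = 306/19.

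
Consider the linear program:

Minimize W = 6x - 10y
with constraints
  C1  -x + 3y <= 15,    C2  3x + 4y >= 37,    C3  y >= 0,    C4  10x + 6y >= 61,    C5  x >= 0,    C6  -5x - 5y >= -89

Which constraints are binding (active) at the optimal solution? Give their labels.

C1 and C2

Vertices and W = 6x - 10y:
  (51/13, 82/13) → W = -514/13
  (48/5, 41/5) → W = -122/5
  (37/3, 0) → W = 74
  (89/5, 0) → W = 534/5

The minimum is at (51/13, 82/13). Substituting into each constraint, equality holds for C1 and C2; the remaining constraints have slack.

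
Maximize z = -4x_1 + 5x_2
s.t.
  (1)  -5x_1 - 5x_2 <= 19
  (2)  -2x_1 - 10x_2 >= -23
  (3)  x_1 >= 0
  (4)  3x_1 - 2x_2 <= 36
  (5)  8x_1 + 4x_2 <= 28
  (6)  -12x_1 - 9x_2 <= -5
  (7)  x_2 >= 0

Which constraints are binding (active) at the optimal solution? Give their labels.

(2) and (3)

Feasible corners and z = -4x_1 + 5x_2:
  (0, 23/10) → z = 23/2
  (47/18, 16/9) → z = -14/9
  (0, 5/9) → z = 25/9
  (7/2, 0) → z = -14
  (5/12, 0) → z = -5/3

The maximum is at (0, 23/10). Substituting into each constraint, equality holds for (2) and (3); the remaining constraints have slack.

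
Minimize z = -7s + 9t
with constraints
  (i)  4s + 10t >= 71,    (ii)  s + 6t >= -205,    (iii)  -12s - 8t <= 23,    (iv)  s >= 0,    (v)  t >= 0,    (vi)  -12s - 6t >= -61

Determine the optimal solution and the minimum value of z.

Feasible corners and z = -7s + 9t:
  (0, 71/10) → z = 639/10
  (23/12, 19/3) → z = 523/12
  (0, 61/6) → z = 183/2

s = 23/12, t = 19/3, minimum z = 523/12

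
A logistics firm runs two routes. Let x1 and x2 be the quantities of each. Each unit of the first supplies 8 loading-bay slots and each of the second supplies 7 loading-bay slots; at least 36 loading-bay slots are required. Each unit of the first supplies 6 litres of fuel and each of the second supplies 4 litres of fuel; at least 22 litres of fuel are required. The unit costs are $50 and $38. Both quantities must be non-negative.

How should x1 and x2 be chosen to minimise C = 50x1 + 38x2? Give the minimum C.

x1 = 1, x2 = 4, minimum C = 202

Extreme points and C = 50x1 + 38x2:
  (0, 11/2) → C = 209
  (9/2, 0) → C = 225
  (1, 4) → C = 202
The feasible region is unbounded (it extends along (0, 1), (1, 0)), but C strictly increases along every unbounded feasible direction, so there is no improving ray and the minimum is attained at a vertex.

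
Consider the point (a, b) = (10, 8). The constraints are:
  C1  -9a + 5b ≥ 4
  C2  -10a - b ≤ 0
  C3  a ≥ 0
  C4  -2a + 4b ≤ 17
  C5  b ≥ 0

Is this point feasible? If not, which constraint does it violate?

Constraint C1: -9a + 5b = -50, which is not ≥ 4. All other constraints are satisfied.

not feasible — violates C1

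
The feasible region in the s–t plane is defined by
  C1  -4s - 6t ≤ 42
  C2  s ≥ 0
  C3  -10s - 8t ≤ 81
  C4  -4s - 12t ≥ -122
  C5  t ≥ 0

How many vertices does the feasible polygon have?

The feasible vertices (each the meet of two boundaries and inside every other half-plane) are:
  (0, 61/6)
  (0, 0)
  (61/2, 0)

3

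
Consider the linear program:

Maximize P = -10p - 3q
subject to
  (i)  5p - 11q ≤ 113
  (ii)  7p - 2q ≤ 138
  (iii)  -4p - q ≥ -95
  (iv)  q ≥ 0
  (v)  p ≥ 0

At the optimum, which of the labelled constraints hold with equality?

Corner points and P = -10p - 3q:
  (328/15, 113/15) → P = -3619/15
  (138/7, 0) → P = -1380/7
  (0, 95) → P = -285
  (0, 0) → P = 0

The maximum is at (0, 0). Substituting into each constraint, equality holds for (iv) and (v); the remaining constraints have slack.

(iv) and (v)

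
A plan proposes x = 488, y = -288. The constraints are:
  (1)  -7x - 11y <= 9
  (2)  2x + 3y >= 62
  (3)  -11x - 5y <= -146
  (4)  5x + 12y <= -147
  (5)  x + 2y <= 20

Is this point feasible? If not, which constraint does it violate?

feasible

(1): -248 ≤ 9 ✓
(2): 112 ≥ 62 ✓
(3): -3928 ≤ -146 ✓
(4): -1016 ≤ -147 ✓
(5): -88 ≤ 20 ✓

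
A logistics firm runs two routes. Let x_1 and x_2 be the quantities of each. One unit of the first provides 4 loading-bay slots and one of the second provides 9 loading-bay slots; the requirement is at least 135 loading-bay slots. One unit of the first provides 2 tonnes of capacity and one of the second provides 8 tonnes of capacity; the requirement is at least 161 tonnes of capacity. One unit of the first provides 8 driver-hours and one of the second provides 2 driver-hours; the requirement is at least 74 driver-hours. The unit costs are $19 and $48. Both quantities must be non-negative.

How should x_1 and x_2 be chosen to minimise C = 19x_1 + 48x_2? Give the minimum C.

x_1 = 9/2, x_2 = 19, minimum C = 1995/2

The feasible region is unbounded (it extends along (0, 1), (1, 0)), but C strictly increases along every unbounded feasible direction, so there is no improving ray and the minimum is attained at a vertex.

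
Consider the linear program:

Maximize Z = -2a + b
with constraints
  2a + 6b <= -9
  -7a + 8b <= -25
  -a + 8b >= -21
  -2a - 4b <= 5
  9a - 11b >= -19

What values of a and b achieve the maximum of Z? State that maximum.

a = 3/2, b = -2, maximum Z = -5

The binding constraints are 2a + 6b = -9 and -2a - 4b = 5.
Solving simultaneously gives a = 3/2, b = -2.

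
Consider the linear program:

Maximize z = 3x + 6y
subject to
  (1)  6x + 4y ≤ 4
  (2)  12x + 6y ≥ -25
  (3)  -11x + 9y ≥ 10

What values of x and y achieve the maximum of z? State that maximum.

x = -31/3, y = 33/2, maximum z = 68

Corner points and z = 3x + 6y:
  (-31/3, 33/2) → z = 68
  (-2/49, 52/49) → z = 306/49
  (-95/58, -155/174) → z = -595/58

The binding constraints are 6x + 4y = 4 and 12x + 6y = -25.
Solving simultaneously gives x = -31/3, y = 33/2.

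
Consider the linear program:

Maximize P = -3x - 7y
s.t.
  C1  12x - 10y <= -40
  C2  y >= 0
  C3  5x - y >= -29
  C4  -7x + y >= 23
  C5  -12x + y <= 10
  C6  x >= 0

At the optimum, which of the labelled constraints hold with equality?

C4 and C5

Corner points and P = -3x - 7y:
  (3, 44) → P = -317
  (19/7, 298/7) → P = -2143/7
  (13/5, 206/5) → P = -1481/5

The maximum is at (13/5, 206/5). Substituting into each constraint, equality holds for C4 and C5; the remaining constraints have slack.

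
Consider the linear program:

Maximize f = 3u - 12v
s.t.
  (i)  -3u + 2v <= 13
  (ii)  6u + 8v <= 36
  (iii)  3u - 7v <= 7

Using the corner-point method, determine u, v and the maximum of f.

u = -7, v = -4, maximum f = 27

Vertices and f = 3u - 12v:
  (-8/9, 31/6) → f = -194/3
  (-7, -4) → f = 27
  (14/3, 1) → f = 2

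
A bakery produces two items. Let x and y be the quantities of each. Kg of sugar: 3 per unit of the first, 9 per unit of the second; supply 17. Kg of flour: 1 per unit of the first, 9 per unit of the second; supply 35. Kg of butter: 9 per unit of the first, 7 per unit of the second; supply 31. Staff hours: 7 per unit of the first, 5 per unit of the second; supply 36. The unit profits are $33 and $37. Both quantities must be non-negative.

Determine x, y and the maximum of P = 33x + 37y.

Vertices and P = 33x + 37y:
  (0, 0) → P = 0
  (0, 17/9) → P = 629/9
  (31/9, 0) → P = 341/3
  (8/3, 1) → P = 125

The optimum lies where 3x + 9y = 17 and 9x + 7y = 31.
Solving simultaneously gives x = 8/3, y = 1.

x = 8/3, y = 1, maximum P = 125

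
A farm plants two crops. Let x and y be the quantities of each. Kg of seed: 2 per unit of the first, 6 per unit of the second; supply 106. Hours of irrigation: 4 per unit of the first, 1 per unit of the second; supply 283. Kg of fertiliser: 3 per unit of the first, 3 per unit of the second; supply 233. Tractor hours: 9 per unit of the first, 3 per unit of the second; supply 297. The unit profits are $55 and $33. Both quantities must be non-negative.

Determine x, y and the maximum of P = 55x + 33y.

x = 61/2, y = 15/2, maximum P = 1925

Corner points and P = 55x + 33y:
  (0, 0) → P = 0
  (0, 53/3) → P = 583
  (33, 0) → P = 1815
  (61/2, 15/2) → P = 1925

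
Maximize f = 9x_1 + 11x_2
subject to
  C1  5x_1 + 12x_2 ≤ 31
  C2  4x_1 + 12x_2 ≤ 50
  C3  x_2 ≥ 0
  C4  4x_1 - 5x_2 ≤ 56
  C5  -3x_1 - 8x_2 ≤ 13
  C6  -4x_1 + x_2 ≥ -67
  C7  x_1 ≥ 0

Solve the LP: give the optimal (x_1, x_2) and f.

x_1 = 31/5, x_2 = 0, maximum f = 279/5

Vertices and f = 9x_1 + 11x_2:
  (31/5, 0) → f = 279/5
  (0, 31/12) → f = 341/12
  (0, 0) → f = 0

The optimum lies where 5x_1 + 12x_2 = 31 and x_2 = 0.
Solving simultaneously gives x_1 = 31/5, x_2 = 0.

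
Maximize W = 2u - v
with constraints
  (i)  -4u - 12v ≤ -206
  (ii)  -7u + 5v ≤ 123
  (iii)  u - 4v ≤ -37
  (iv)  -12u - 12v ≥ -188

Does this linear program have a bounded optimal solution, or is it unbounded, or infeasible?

Corner points and W = 2u - v:
  (-223/52, 967/52) → W = -1413/52
  (-9/4, 215/12) → W = -269/12
  (-67/18, 349/18) → W = -161/6
The feasible region has finitely many vertices and no improving ray; the maximum is -269/12 at (-9/4, 215/12).

bounded optimum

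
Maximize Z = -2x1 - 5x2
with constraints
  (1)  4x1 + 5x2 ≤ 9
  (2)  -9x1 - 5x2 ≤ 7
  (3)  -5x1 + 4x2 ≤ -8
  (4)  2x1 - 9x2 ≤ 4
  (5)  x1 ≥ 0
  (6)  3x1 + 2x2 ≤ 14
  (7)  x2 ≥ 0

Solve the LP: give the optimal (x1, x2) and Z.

x1 = 8/5, x2 = 0, maximum Z = -16/5

Vertices and Z = -2x1 - 5x2:
  (76/41, 13/41) → Z = -217/41
  (101/46, 1/23) → Z = -106/23
  (8/5, 0) → Z = -16/5
  (2, 0) → Z = -4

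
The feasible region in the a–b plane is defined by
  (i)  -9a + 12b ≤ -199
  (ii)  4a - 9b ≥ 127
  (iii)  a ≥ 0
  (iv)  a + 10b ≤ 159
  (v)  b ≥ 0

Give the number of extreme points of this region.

The feasible vertices (each the meet of two boundaries and inside every other half-plane) are:
  (2701/49, 509/49)
  (127/4, 0)
  (159, 0)

3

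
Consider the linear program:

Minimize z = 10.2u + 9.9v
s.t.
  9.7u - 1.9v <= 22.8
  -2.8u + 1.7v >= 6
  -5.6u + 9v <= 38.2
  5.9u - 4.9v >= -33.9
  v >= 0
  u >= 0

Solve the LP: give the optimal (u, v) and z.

Vertices and z = 10.2u + 9.9v:
  (547/784, 131/28) → z = 209463/3920
  (0, 60/17) → z = 594/17
  (0, 191/45) → z = 2101/50

The binding constraints are -2.8u + 1.7v = 6 and u = 0.
Solving simultaneously gives u = 0, v = 60/17.

u = 0, v = 60/17, minimum z = 594/17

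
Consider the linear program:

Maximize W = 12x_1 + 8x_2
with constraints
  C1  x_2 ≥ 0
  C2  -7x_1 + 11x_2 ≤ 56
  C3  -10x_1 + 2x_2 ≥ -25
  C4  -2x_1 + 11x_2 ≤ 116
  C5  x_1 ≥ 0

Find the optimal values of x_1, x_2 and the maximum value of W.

x_1 = 129/32, x_2 = 245/32, maximum W = 877/8

Vertices and W = 12x_1 + 8x_2:
  (5/2, 0) → W = 30
  (0, 0) → W = 0
  (129/32, 245/32) → W = 877/8
  (0, 56/11) → W = 448/11

At the optimal vertex, -7x_1 + 11x_2 = 56 and -10x_1 + 2x_2 = -25.
Solving simultaneously gives x_1 = 129/32, x_2 = 245/32.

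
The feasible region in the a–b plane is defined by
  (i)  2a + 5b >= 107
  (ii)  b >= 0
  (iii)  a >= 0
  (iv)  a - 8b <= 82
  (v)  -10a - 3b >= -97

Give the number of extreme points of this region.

3

Of the 10 pairwise boundary intersections, those satisfying every inequality are:
  (0, 107/5)
  (41/11, 219/11)
  (0, 97/3)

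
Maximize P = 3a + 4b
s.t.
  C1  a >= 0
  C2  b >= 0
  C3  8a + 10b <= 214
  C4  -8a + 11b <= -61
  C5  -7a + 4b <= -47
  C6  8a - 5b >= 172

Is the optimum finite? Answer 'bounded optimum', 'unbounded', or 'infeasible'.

bounded optimum

Vertices and P = 3a + 4b:
  (107/4, 0) → P = 321/4
  (43/2, 0) → P = 129/2
  (93/4, 14/5) → P = 1619/20
The feasible region has finitely many vertices and no improving ray; the maximum is 1619/20 at (93/4, 14/5).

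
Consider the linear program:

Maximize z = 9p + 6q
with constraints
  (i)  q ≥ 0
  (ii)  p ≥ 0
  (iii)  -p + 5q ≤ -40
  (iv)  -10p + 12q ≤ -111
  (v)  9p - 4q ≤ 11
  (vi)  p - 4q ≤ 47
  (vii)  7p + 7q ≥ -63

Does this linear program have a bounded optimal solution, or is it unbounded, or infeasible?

infeasible

The boundaries q = 0 and -p + 5q = -40 meet at (40, 0), but that point violates 9p - 4q ≤ 11. Every candidate vertex is excluded by some other constraint, so the feasible region is empty.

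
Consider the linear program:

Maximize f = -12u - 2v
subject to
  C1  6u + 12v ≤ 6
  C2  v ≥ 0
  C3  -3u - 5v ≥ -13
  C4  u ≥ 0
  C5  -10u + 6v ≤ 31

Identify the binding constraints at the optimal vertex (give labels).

Extreme points and f = -12u - 2v:
  (1, 0) → f = -12
  (0, 1/2) → f = -1
  (0, 0) → f = 0

The maximum is at (0, 0). Substituting into each constraint, equality holds for C2 and C4; the remaining constraints have slack.

C2 and C4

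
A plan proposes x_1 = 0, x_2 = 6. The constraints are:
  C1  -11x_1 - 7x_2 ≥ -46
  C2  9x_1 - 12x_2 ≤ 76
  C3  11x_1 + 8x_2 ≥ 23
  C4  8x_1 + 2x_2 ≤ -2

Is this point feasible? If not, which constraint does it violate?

not feasible — violates C4

Constraint C4: 8x_1 + 2x_2 = 12, which is not ≤ -2. All other constraints are satisfied.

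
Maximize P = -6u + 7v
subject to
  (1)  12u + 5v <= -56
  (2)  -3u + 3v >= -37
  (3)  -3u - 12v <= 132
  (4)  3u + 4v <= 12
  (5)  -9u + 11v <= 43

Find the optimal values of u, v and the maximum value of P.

u = -656/47, v = -353/47, maximum P = 1465/47

The binding constraints are -3u - 12v = 132 and -9u + 11v = 43.
Solving simultaneously gives u = -656/47, v = -353/47.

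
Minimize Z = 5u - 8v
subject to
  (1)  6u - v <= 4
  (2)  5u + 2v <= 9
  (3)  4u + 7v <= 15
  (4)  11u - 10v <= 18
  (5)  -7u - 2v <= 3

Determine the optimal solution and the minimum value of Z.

u = -51/41, v = 117/41, minimum Z = -1191/41

Corner points and Z = 5u - 8v:
  (43/46, 37/23) → Z = -377/46
  (22/49, -64/49) → Z = 622/49
  (-51/41, 117/41) → Z = -1191/41
  (3/46, -159/92) → Z = 651/46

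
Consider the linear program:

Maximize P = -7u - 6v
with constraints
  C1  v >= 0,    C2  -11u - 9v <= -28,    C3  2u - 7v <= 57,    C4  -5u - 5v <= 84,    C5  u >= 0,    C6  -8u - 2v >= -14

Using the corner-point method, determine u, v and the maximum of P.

u = 7/5, v = 7/5, maximum P = -91/5

Feasible corners and P = -7u - 6v:
  (0, 28/9) → P = -56/3
  (7/5, 7/5) → P = -91/5
  (0, 7) → P = -42

The binding constraints are -11u - 9v = -28 and -8u - 2v = -14.
Solving simultaneously gives u = 7/5, v = 7/5.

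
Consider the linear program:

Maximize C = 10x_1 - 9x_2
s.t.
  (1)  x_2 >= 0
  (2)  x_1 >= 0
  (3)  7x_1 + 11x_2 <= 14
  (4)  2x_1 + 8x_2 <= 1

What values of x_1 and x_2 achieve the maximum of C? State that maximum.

Corner points and C = 10x_1 - 9x_2:
  (0, 0) → C = 0
  (1/2, 0) → C = 5
  (0, 1/8) → C = -9/8

The optimum lies where x_2 = 0 and 2x_1 + 8x_2 = 1.
Solving simultaneously gives x_1 = 1/2, x_2 = 0.

x_1 = 1/2, x_2 = 0, maximum C = 5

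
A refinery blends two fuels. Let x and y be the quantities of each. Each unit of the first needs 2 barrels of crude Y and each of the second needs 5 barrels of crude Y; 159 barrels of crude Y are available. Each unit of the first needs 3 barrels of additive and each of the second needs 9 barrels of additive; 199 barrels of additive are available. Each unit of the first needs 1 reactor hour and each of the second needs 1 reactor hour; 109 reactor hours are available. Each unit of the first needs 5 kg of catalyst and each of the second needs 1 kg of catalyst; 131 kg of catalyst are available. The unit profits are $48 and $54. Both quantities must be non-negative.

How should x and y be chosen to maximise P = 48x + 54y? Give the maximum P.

x = 70/3, y = 43/3, maximum P = 1894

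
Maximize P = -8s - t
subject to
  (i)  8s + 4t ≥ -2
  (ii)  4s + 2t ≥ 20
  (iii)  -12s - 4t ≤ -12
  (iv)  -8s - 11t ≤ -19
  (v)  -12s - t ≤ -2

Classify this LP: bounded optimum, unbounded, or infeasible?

bounded optimum

Feasible corners and P = -8s - t:
  (13/2, -3) → P = -49
  (-4/5, 58/5) → P = -26/5
The feasible region has finitely many vertices and no improving ray; the maximum is -26/5 at (-4/5, 58/5).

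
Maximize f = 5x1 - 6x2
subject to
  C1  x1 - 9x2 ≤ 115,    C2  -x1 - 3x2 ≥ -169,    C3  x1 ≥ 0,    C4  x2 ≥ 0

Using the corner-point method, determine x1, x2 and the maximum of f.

x1 = 311/2, x2 = 9/2, maximum f = 1501/2

Feasible corners and f = 5x1 - 6x2:
  (311/2, 9/2) → f = 1501/2
  (115, 0) → f = 575
  (0, 169/3) → f = -338
  (0, 0) → f = 0

The optimum lies where x1 - 9x2 = 115 and -x1 - 3x2 = -169.
Solving simultaneously gives x1 = 311/2, x2 = 9/2.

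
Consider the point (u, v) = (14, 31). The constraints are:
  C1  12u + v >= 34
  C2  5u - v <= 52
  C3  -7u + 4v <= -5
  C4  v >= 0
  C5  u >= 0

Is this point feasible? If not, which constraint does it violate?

Constraint C3: -7u + 4v = 26, which is not ≤ -5. All other constraints are satisfied.

not feasible — violates C3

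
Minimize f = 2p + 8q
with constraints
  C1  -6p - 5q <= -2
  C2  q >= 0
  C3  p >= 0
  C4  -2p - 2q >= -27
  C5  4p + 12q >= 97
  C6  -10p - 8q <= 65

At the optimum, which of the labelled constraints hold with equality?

C4 and C5

Extreme points and f = 2p + 8q:
  (0, 27/2) → f = 108
  (0, 97/12) → f = 194/3
  (65/8, 43/8) → f = 237/4

The minimum is at (65/8, 43/8). Substituting into each constraint, equality holds for C4 and C5; the remaining constraints have slack.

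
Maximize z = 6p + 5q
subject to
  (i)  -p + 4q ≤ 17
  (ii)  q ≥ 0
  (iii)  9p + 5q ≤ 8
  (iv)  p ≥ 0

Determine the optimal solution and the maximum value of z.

Corner points and z = 6p + 5q:
  (8/9, 0) → z = 16/3
  (0, 0) → z = 0
  (0, 8/5) → z = 8

At the optimal vertex, 9p + 5q = 8 and p = 0.
Solving simultaneously gives p = 0, q = 8/5.

p = 0, q = 8/5, maximum z = 8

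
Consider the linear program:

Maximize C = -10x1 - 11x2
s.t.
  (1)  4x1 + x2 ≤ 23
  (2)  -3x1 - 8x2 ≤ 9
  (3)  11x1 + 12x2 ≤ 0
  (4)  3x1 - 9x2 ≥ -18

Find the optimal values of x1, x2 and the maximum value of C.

x1 = -75/17, x2 = 9/17, maximum C = 651/17

Vertices and C = -10x1 - 11x2:
  (27/13, -99/52) → C = 9/52
  (-75/17, 9/17) → C = 651/17
  (-8/5, 22/15) → C = -2/15

The optimum lies where -3x1 - 8x2 = 9 and 3x1 - 9x2 = -18.
Solving simultaneously gives x1 = -75/17, x2 = 9/17.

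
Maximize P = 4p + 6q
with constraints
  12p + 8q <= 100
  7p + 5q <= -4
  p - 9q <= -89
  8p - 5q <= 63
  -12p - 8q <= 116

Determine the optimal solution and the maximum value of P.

Vertices and P = 4p + 6q:
  (-481/68, 619/68) → P = 895/34
  (-137, 191) → P = 598
  (-439/29, 238/29) → P = -328/29

The optimum lies where 7p + 5q = -4 and -12p - 8q = 116.
Solving simultaneously gives p = -137, q = 191.

p = -137, q = 191, maximum P = 598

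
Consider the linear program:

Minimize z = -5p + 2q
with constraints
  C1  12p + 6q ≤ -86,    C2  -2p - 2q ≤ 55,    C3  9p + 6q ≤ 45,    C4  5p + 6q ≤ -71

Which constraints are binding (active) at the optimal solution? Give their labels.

C1 and C2

Feasible corners and z = -5p + 2q:
  (79/6, -122/3) → z = -883/6
  (-15/7, -211/21) → z = -197/21
  (-94, 133/2) → z = 603

The minimum is at (79/6, -122/3). Substituting into each constraint, equality holds for C1 and C2; the remaining constraints have slack.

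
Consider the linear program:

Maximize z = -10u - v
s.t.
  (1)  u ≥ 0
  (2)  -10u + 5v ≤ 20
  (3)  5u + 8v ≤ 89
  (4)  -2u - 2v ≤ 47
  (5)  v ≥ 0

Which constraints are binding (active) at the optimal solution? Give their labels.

Feasible corners and z = -10u - v:
  (0, 4) → z = -4
  (0, 0) → z = 0
  (19/7, 66/7) → z = -256/7
  (89/5, 0) → z = -178

The maximum is at (0, 0). Substituting into each constraint, equality holds for (1) and (5); the remaining constraints have slack.

(1) and (5)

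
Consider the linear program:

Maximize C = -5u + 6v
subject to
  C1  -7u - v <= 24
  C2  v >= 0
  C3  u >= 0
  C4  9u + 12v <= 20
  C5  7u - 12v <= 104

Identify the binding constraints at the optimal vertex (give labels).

Extreme points and C = -5u + 6v:
  (0, 0) → C = 0
  (20/9, 0) → C = -100/9
  (0, 5/3) → C = 10

The maximum is at (0, 5/3). Substituting into each constraint, equality holds for C3 and C4; the remaining constraints have slack.

C3 and C4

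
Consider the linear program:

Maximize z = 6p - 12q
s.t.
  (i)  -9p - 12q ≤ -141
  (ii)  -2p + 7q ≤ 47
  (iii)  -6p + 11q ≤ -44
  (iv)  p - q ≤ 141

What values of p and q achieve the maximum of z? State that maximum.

p = 611/7, q = -376/7, maximum z = 8178/7

Corner points and z = 6p - 12q:
  (231/19, 50/19) → z = 786/19
  (611/7, -376/7) → z = 8178/7
  (165/4, 37/2) → z = 51/2
  (1034/5, 329/5) → z = 2256/5

At the optimal vertex, -9p - 12q = -141 and p - q = 141.
Solving simultaneously gives p = 611/7, q = -376/7.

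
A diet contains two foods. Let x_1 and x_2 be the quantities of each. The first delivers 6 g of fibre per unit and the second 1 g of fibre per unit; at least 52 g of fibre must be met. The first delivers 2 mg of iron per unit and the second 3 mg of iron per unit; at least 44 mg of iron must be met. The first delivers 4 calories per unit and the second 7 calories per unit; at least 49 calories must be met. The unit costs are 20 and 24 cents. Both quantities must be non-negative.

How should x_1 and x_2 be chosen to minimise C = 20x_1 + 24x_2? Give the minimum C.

x_1 = 7, x_2 = 10, minimum C = 380

The feasible region is unbounded (it extends along (0, 1), (1, 0)), but C strictly increases along every unbounded feasible direction, so there is no improving ray and the minimum is attained at a vertex.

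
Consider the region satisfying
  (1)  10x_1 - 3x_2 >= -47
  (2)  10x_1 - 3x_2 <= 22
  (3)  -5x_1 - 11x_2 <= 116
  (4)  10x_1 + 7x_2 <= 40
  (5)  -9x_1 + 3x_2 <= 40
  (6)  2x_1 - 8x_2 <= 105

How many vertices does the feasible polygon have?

Of the 14 pairwise boundary intersections, those satisfying every inequality are:
  (-106/125, -254/25)
  (137/50, 9/5)
  (-394/57, -422/57)
  (-160/93, 760/93)

4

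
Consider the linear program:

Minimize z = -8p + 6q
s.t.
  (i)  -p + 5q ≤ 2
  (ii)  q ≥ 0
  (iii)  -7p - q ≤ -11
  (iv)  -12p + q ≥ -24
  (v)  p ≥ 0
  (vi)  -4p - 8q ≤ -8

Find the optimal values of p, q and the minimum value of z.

p = 2, q = 0, minimum z = -16

The binding constraints are q = 0 and -12p + q = -24.
Solving simultaneously gives p = 2, q = 0.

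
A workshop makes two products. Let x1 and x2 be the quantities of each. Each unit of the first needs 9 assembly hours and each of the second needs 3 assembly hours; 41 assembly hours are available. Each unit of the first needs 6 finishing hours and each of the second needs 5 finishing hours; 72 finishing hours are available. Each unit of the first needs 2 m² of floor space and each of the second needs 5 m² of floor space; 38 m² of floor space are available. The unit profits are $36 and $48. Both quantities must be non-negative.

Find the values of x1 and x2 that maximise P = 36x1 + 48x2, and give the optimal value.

Extreme points and P = 36x1 + 48x2:
  (0, 0) → P = 0
  (0, 38/5) → P = 1824/5
  (41/9, 0) → P = 164
  (7/3, 20/3) → P = 404

The optimum lies where 9x1 + 3x2 = 41 and 2x1 + 5x2 = 38.
Solving simultaneously gives x1 = 7/3, x2 = 20/3.

x1 = 7/3, x2 = 20/3, maximum P = 404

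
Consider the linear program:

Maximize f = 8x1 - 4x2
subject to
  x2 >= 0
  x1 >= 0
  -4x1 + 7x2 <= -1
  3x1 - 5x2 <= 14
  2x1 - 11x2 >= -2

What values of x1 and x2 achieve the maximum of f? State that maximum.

x1 = 164/23, x2 = 34/23, maximum f = 1176/23

Corner points and f = 8x1 - 4x2:
  (1/4, 0) → f = 2
  (14/3, 0) → f = 112/3
  (5/6, 1/3) → f = 16/3
  (164/23, 34/23) → f = 1176/23

The binding constraints are 3x1 - 5x2 = 14 and 2x1 - 11x2 = -2.
Solving simultaneously gives x1 = 164/23, x2 = 34/23.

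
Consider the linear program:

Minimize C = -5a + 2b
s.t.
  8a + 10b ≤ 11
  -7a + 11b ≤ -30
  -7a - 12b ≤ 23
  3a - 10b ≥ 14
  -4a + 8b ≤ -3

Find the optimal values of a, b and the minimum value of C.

a = 181/13, b = -261/26, minimum C = -1166/13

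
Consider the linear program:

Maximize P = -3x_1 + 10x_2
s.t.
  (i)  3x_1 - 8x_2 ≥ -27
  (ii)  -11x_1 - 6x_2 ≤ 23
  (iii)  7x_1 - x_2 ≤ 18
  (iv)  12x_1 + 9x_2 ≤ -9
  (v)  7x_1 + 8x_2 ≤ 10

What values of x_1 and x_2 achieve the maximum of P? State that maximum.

Extreme points and P = -3x_1 + 10x_2:
  (-173/53, 114/53) → P = 1659/53
  (-105/41, 99/41) → P = 1305/41
  (85/53, -359/53) → P = -3845/53
  (51/25, -93/25) → P = -1083/25

x_1 = -105/41, x_2 = 99/41, maximum P = 1305/41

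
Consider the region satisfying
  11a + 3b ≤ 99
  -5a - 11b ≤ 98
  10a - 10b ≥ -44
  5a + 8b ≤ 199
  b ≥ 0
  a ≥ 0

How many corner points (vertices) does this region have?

4

The feasible vertices (each the meet of two boundaries and inside every other half-plane) are:
  (429/70, 737/70)
  (9, 0)
  (0, 22/5)
  (0, 0)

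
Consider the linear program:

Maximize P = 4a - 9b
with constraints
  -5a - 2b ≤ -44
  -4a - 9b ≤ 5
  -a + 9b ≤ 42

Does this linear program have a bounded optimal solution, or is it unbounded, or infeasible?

unbounded

From the feasible point (406/37, -201/37), moving in the direction (9, -4) keeps every constraint satisfied while P increases without bound.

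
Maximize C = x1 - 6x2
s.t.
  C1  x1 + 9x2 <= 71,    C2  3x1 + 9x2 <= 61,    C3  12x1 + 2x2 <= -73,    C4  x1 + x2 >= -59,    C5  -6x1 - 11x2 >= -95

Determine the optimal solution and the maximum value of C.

x1 = 9/2, x2 = -127/2, maximum C = 771/2

Feasible corners and C = x1 - 6x2:
  (-799/106, 925/106) → C = -6349/106
  (-301/4, 65/4) → C = -691/4
  (9/2, -127/2) → C = 771/2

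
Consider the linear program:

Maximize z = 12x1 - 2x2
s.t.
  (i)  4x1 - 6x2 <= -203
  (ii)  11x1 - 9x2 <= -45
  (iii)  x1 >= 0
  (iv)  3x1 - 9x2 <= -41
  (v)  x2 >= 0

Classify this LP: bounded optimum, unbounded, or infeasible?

unbounded

From the feasible point (519/10, 2053/30), moving in the direction (9, 11) keeps every constraint satisfied while z increases without bound.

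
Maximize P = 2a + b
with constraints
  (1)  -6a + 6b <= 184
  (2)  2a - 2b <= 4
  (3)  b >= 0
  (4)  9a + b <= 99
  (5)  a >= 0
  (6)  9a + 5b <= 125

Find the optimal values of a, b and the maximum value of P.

Extreme points and P = 2a + b:
  (2, 0) → P = 4
  (135/14, 107/14) → P = 377/14
  (0, 0) → P = 0
  (0, 25) → P = 25

a = 135/14, b = 107/14, maximum P = 377/14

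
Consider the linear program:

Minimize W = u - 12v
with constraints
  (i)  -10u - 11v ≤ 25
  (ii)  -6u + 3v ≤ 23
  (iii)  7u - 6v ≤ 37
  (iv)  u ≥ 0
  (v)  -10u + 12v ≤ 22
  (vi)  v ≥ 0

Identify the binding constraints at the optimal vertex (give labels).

(iii) and (v)

Vertices and W = u - 12v:
  (24, 131/6) → W = -238
  (37/7, 0) → W = 37/7
  (0, 11/6) → W = -22
  (0, 0) → W = 0

The minimum is at (24, 131/6). Substituting into each constraint, equality holds for (iii) and (v); the remaining constraints have slack.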